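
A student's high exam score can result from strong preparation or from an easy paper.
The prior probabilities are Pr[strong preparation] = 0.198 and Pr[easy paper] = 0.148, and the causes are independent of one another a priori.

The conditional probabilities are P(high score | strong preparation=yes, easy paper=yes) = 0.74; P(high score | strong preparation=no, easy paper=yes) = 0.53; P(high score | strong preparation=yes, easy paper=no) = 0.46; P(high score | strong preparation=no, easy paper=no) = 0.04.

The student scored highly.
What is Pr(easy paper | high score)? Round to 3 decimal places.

P(high score) = 0.04×0.802×0.852 + 0.53×0.802×0.148 + 0.46×0.198×0.852 + 0.74×0.198×0.148 = 0.027332 + 0.062909 + 0.077600 + 0.021685 = 0.189526
The easy paper-present share is 0.062909 + 0.021685 = 0.084594.
So P(easy paper | high score) = 0.084594/0.189526 ≈ 0.446.

Pr(easy paper | high score) ≈ 0.446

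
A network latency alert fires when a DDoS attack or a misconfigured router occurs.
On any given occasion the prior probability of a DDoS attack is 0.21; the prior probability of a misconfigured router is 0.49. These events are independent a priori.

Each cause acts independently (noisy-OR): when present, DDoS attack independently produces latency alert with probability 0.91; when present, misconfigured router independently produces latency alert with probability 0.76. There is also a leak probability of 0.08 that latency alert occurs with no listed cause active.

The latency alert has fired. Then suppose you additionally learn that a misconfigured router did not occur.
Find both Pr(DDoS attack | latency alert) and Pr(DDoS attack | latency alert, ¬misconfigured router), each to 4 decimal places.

Pr(DDoS attack | latency alert) ≈ 0.3736; Pr(DDoS attack | latency alert, ¬misconfigured router) ≈ 0.7529

Under noisy-OR, P(latency alert | causes) = 1 − (1−0.08)·∏(1−qᵢ) over the active causes.
Sum P(latency alert|·) weighted by the priors over the 4 (DDoS attack, misconfigured router) configurations:
  P(latency alert) = 0.08×0.79×0.51 + 0.7792×0.79×0.49 + 0.9172×0.21×0.51 + 0.980128×0.21×0.49
        = 0.032232 + 0.301628 + 0.098232 + 0.100855 = 0.532947
Keeping only the DDoS attack-present terms gives 0.199087, so
  P(DDoS attack | latency alert) = 0.199087 / 0.532947 ≈ 0.3736

Now condition on the additional information:
P(latency alert | ¬misconfigured router) = 0.08×0.79 + 0.9172×0.21 = 0.063200 + 0.192612 = 0.255812
The DDoS attack-present share is 0.9172×0.21 = 0.192612.
So P(DDoS attack | latency alert, ¬misconfigured router) = 0.192612/0.255812 ≈ 0.7529.
Ruling out misconfigured router raises the posterior on DDoS attack — the flip side of explaining away.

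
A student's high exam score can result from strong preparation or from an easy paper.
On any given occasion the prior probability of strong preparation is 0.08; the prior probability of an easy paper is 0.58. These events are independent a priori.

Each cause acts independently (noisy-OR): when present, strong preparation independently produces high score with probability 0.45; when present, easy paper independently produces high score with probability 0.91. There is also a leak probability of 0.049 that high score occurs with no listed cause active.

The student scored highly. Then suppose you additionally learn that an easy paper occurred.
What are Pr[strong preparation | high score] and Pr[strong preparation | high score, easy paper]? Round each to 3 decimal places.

Pr[strong preparation | high score] ≈ 0.106; Pr[strong preparation | high score, easy paper] ≈ 0.083

Under noisy-OR, P(high score | causes) = 1 − (1−0.049)·∏(1−qᵢ) over the active causes.
P(high score) = 0.049*0.92*0.42 + 0.91441*0.92*0.58 + 0.47695*0.08*0.42 + 0.952925*0.08*0.58 = 0.018934 + 0.487929 + 0.016026 + 0.044216 = 0.567105
Restricting to configurations with strong preparation present: 0.016026 + 0.044216 = 0.060242.
Hence the posterior is 0.060242/0.567105 ≈ 0.106.

Now also conditioning on easy paper=true:
P(high score | easy paper) = 0.91441×0.92 + 0.952925×0.08 = 0.841257 + 0.076234 = 0.917491
Of this, 0.076234 comes from 0.952925×0.08 (the strong preparation=true cases).
P(strong preparation | high score, easy paper) = 0.076234 / 0.917491 ≈ 0.083
— easy paper explains away the evidence for strong preparation.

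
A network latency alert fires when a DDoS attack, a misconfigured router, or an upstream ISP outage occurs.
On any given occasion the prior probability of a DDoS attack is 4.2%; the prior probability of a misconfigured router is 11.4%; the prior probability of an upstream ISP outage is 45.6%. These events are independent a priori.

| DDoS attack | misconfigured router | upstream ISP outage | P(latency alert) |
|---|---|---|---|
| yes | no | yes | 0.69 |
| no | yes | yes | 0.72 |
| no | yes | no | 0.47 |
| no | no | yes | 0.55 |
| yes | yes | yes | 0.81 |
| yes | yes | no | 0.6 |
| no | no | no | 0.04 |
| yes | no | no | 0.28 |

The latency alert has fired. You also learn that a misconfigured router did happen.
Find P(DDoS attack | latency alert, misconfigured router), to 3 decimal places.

Weight on DDoS attack=true, given the evidence: 0.013709 + 0.015513 = 0.029222
Normalizer over all consistent configurations: 0.47×0.958×0.544 + 0.72×0.958×0.456 + 0.6×0.042×0.544 + 0.81×0.042×0.456 = 0.588694
Posterior = 0.029222 / 0.588694 ≈ 0.050

P(DDoS attack | latency alert, misconfigured router) ≈ 0.050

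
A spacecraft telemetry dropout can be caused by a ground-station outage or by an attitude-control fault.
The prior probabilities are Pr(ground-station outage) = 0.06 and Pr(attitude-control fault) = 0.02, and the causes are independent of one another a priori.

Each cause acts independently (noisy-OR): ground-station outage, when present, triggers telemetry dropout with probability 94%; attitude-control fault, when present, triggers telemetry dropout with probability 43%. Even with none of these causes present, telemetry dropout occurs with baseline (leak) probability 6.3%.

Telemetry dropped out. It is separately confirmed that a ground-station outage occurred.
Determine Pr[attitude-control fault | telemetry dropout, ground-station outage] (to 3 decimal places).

Under noisy-OR, P(telemetry dropout | causes) = 1 − (1−0.063)·∏(1−qᵢ) over the active causes.
P(telemetry dropout | ground-station outage) = 0.94378·0.98 + 0.967955·0.02 = 0.924904 + 0.019359 = 0.944263
Of this, 0.019359 comes from 0.967955·0.02 (the attitude-control fault=true cases).
So P(attitude-control fault | telemetry dropout, ground-station outage) = 0.019359/0.944263 ≈ 0.021.

Pr[attitude-control fault | telemetry dropout, ground-station outage] ≈ 0.021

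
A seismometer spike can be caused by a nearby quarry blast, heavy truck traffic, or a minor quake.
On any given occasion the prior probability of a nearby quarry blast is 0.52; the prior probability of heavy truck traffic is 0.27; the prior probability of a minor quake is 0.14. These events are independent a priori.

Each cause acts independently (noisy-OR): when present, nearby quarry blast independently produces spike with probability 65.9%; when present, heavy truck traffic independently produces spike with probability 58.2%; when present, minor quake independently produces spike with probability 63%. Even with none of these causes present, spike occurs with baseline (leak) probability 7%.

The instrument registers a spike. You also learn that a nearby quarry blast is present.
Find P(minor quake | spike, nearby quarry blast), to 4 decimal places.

Under noisy-OR, P(spike | causes) = 1 − (1−0.07)·∏(1−qᵢ) over the active causes.
Enumerate the 4 (heavy truck traffic, minor quake) configurations and weight by the priors:
  P(spike | nearby quarry blast) = 0.68287×0.73×0.86 + 0.882662×0.73×0.14 + 0.86744×0.27×0.86 + 0.950953×0.27×0.14
        = 0.428706 + 0.090208 + 0.201420 + 0.035946 = 0.756280
Configurations with minor quake contribute 0.126154, so
  P(minor quake | spike, nearby quarry blast) = 0.126154 / 0.756280 ≈ 0.1668

P(minor quake | spike, nearby quarry blast) ≈ 0.1668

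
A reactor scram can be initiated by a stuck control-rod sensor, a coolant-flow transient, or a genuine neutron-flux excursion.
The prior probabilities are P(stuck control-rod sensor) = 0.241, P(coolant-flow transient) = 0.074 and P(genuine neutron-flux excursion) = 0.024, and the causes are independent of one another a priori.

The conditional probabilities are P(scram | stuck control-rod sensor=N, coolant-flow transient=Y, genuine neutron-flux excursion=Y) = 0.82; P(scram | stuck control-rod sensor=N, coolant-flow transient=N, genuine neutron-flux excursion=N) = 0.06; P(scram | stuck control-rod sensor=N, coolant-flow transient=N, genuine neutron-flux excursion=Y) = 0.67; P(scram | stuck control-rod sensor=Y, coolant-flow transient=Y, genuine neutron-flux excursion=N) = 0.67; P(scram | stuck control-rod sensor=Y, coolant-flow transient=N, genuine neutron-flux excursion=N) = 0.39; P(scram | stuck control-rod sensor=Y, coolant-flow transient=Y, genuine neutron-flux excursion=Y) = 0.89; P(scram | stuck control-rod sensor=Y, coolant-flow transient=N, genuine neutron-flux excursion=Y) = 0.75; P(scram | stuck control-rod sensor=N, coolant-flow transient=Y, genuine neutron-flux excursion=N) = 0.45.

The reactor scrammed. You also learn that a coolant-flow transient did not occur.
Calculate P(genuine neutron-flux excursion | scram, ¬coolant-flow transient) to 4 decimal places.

P(genuine neutron-flux excursion | scram, ¬coolant-flow transient) ≈ 0.1083

P(scram | ¬coolant-flow transient) = 0.06×0.759×0.976 + 0.67×0.759×0.024 + 0.39×0.241×0.976 + 0.75×0.241×0.024 = 0.044447 + 0.012205 + 0.091734 + 0.004338 = 0.152724
Restricting to configurations with genuine neutron-flux excursion present: 0.012205 + 0.004338 = 0.016543.
So P(genuine neutron-flux excursion | scram, ¬coolant-flow transient) = 0.016543/0.152724 ≈ 0.1083.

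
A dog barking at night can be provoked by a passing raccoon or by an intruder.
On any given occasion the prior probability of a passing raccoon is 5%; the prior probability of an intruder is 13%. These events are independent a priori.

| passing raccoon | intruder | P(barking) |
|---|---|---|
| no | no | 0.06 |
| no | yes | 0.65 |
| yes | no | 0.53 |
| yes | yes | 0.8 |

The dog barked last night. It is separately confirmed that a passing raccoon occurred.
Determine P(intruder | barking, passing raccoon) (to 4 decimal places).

P(intruder | barking, passing raccoon) ≈ 0.1840

P(barking | passing raccoon) = 0.53×0.87 + 0.8×0.13 = 0.461100 + 0.104000 = 0.565100
Restricting to configurations with intruder present: 0.8×0.13 = 0.104000.
P(intruder | barking, passing raccoon) = 0.104000 / 0.565100 ≈ 0.1840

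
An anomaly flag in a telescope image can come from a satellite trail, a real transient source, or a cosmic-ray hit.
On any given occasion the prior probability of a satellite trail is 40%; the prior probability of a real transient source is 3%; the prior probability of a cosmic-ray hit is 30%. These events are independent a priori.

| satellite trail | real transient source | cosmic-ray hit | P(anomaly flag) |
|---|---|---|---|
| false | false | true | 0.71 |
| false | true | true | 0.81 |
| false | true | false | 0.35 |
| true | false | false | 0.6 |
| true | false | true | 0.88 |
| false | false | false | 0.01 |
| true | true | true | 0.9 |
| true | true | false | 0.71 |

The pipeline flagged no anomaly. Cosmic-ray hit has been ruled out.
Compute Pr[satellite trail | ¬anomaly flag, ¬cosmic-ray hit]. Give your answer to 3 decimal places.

P(¬anomaly flag | ¬cosmic-ray hit) = 0.99·0.6·0.97 + 0.65·0.6·0.03 + 0.4·0.4·0.97 + 0.29·0.4·0.03 = 0.576180 + 0.011700 + 0.155200 + 0.003480 = 0.746560
Restricting to configurations with satellite trail present: 0.155200 + 0.003480 = 0.158680.
So P(satellite trail | ¬anomaly flag, ¬cosmic-ray hit) = 0.158680/0.746560 ≈ 0.213.

Pr[satellite trail | ¬anomaly flag, ¬cosmic-ray hit] ≈ 0.213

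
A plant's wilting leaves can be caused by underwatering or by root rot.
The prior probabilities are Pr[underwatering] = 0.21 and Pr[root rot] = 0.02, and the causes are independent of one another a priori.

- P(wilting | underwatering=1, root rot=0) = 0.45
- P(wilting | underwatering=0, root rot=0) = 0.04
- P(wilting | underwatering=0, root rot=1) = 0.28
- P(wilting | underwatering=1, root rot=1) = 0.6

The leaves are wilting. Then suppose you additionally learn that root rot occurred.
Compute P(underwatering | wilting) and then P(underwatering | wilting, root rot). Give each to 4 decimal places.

P(underwatering | wilting) ≈ 0.7288; P(underwatering | wilting, root rot) ≈ 0.3629

P(wilting) = 0.04·0.79·0.98 + 0.28·0.79·0.02 + 0.45·0.21·0.98 + 0.6·0.21·0.02 = 0.030968 + 0.004424 + 0.092610 + 0.002520 = 0.130522
Of this, 0.095130 comes from 0.092610 + 0.002520 (the underwatering=true cases).
So P(underwatering | wilting) = 0.095130/0.130522 ≈ 0.7288.

Now condition on the additional information:
Numerator (weight on configurations with underwatering): 0.6·0.21 = 0.126000
The normalizing constant is 0.28·0.79 + 0.6·0.21 = 0.347200
P(underwatering | wilting, root rot) = 0.126000/0.347200 ≈ 0.3629
— root rot explains away the evidence for underwatering.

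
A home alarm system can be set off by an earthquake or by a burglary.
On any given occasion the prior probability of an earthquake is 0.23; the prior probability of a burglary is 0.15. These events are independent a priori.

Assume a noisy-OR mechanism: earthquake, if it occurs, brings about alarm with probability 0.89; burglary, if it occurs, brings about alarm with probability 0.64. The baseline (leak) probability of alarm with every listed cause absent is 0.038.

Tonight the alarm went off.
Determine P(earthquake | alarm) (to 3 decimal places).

Under noisy-OR, P(alarm | causes) = 1 − (1−0.038)·∏(1−qᵢ) over the active causes.
P(alarm) = 0.038*0.77*0.85 + 0.65368*0.77*0.15 + 0.89418*0.23*0.85 + 0.961905*0.23*0.15 = 0.024871 + 0.075500 + 0.174812 + 0.033186 = 0.308369
Of this, 0.207998 comes from 0.174812 + 0.033186 (the earthquake=true cases).
So P(earthquake | alarm) = 0.207998/0.308369 ≈ 0.675.

P(earthquake | alarm) ≈ 0.675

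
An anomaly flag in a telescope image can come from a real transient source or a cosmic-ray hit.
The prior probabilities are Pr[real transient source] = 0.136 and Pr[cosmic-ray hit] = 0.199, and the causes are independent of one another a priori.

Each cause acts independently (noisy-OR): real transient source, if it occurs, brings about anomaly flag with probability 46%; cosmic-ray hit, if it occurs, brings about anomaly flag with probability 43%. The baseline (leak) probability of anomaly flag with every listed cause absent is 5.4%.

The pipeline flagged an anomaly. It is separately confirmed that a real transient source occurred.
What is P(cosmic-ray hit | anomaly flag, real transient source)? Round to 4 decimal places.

Under noisy-OR, P(anomaly flag | causes) = 1 − (1−0.054)·∏(1−qᵢ) over the active causes.
By total probability over both values of cosmic-ray hit:
  P(anomaly flag | real transient source) = 0.48916*0.801 + 0.708821*0.199
        = 0.391817 + 0.141055 = 0.532872
Keeping only the cosmic-ray hit-present terms gives 0.141055, so
  P(cosmic-ray hit | anomaly flag, real transient source) = 0.141055 / 0.532872 ≈ 0.2647

P(cosmic-ray hit | anomaly flag, real transient source) ≈ 0.2647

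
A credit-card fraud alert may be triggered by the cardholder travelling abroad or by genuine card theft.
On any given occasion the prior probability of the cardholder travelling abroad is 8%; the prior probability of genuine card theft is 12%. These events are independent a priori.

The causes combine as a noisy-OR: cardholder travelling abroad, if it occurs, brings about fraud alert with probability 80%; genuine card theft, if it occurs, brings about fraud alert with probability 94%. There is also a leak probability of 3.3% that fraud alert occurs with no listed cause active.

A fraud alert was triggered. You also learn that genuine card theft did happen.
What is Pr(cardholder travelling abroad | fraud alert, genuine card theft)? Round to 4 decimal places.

Pr(cardholder travelling abroad | fraud alert, genuine card theft) ≈ 0.0836

Under noisy-OR, P(fraud alert | causes) = 1 − (1−0.033)·∏(1−qᵢ) over the active causes.
P(fraud alert | genuine card theft) = 0.94198×0.92 + 0.988396×0.08 = 0.866622 + 0.079072 = 0.945694
Of this, 0.079072 comes from 0.988396×0.08 (the cardholder travelling abroad=true cases).
Hence the posterior is 0.079072/0.945694 ≈ 0.0836.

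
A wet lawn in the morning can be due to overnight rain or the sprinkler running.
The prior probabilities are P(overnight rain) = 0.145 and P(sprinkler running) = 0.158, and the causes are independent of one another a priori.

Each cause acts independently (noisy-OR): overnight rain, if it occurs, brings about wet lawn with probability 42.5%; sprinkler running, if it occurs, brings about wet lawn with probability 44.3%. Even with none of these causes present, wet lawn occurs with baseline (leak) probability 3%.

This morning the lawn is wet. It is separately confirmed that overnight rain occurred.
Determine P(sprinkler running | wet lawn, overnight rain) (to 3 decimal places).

Under noisy-OR, P(wet lawn | causes) = 1 − (1−0.03)·∏(1−qᵢ) over the active causes.
Enumerate both values of sprinkler running and weight by the priors:
  P(wet lawn | overnight rain) = 0.44225×0.842 + 0.689333×0.158
        = 0.372374 + 0.108915 = 0.481289
Keeping only the sprinkler running-present terms gives 0.108915, so
  P(sprinkler running | wet lawn, overnight rain) = 0.108915 / 0.481289 ≈ 0.226

P(sprinkler running | wet lawn, overnight rain) ≈ 0.226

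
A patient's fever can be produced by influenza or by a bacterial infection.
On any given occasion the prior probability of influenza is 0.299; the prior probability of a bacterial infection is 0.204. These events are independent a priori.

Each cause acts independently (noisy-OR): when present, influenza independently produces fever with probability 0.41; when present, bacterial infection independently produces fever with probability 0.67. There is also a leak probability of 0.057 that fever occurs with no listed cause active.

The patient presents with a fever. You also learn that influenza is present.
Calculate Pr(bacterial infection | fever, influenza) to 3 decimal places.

Pr(bacterial infection | fever, influenza) ≈ 0.320

Under noisy-OR, P(fever | causes) = 1 − (1−0.057)·∏(1−qᵢ) over the active causes.
By total probability over both values of bacterial infection:
  P(fever | influenza) = 0.44363×0.796 + 0.816398×0.204
        = 0.353129 + 0.166545 = 0.519674
The terms with bacterial infection present sum to 0.166545, so
  P(bacterial infection | fever, influenza) = 0.166545 / 0.519674 ≈ 0.320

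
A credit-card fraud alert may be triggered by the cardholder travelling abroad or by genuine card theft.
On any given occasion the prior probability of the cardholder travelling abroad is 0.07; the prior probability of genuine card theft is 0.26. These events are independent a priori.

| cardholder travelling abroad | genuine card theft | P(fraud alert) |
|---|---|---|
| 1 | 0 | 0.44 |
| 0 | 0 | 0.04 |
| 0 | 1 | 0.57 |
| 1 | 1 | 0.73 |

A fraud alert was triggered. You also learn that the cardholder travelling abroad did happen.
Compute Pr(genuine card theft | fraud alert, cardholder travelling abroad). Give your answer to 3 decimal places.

Pr(genuine card theft | fraud alert, cardholder travelling abroad) ≈ 0.368

Enumerate both values of genuine card theft and weight by the priors:
  P(fraud alert | cardholder travelling abroad) = 0.44·0.74 + 0.73·0.26
        = 0.325600 + 0.189800 = 0.515400
The terms with genuine card theft present sum to 0.189800, so
  P(genuine card theft | fraud alert, cardholder travelling abroad) = 0.189800 / 0.515400 ≈ 0.368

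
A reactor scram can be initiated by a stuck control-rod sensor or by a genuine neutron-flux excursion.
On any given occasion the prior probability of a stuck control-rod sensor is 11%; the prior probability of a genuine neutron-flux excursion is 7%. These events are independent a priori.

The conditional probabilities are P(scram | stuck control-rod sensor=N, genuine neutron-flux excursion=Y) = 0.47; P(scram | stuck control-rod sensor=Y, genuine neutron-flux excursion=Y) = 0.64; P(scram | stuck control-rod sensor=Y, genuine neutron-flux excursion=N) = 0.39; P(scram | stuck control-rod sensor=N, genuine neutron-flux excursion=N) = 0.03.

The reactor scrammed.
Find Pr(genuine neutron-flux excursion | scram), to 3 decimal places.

Pr(genuine neutron-flux excursion | scram) ≈ 0.346

For the numerator, keep only genuine neutron-flux excursion=true terms: 0.029281 + 0.004928 = 0.034209
Denominator P(scram): 0.03·0.89·0.93 + 0.47·0.89·0.07 + 0.39·0.11·0.93 + 0.64·0.11·0.07 = 0.098937
Posterior = 0.034209 / 0.098937 ≈ 0.346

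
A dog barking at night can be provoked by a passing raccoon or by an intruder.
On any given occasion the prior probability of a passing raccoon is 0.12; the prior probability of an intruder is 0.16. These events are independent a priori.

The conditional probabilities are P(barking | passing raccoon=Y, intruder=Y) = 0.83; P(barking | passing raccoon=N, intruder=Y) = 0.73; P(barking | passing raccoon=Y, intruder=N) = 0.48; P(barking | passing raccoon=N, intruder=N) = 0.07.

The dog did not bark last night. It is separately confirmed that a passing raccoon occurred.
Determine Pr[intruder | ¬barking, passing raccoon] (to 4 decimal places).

Pr[intruder | ¬barking, passing raccoon] ≈ 0.0586

By total probability over both values of intruder:
  P(¬barking | passing raccoon) = 0.52·0.84 + 0.17·0.16
        = 0.436800 + 0.027200 = 0.464000
The terms with intruder present sum to 0.027200, so
  P(intruder | ¬barking, passing raccoon) = 0.027200 / 0.464000 ≈ 0.0586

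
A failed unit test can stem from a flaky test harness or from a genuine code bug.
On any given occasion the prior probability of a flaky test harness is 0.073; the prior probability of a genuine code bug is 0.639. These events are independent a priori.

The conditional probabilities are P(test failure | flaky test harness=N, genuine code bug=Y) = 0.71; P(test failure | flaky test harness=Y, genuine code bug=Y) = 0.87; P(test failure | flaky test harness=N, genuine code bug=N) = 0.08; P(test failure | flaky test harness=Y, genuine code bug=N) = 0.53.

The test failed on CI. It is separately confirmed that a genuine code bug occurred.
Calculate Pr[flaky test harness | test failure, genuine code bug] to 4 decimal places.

Pr[flaky test harness | test failure, genuine code bug] ≈ 0.0880

Weight on flaky test harness=true, given the evidence: 0.87*0.073 = 0.063510
The normalizing constant is 0.71*0.927 + 0.87*0.073 = 0.721680
P(flaky test harness | test failure, genuine code bug) = 0.063510/0.721680 ≈ 0.0880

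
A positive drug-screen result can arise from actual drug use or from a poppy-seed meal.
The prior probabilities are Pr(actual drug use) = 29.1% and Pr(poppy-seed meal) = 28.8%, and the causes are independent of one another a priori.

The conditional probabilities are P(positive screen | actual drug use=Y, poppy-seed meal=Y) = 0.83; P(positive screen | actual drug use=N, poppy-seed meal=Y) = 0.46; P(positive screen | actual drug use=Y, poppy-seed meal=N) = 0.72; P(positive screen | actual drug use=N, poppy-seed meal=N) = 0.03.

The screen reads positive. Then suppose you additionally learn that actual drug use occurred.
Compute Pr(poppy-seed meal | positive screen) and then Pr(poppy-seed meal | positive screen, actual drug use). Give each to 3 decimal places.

By total probability over the 4 (actual drug use, poppy-seed meal) configurations:
  P(positive screen) = 0.03·0.709·0.712 + 0.46·0.709·0.288 + 0.72·0.291·0.712 + 0.83·0.291·0.288
        = 0.015144 + 0.093928 + 0.149178 + 0.069561 = 0.327811
Configurations with poppy-seed meal contribute 0.163489, so
  P(poppy-seed meal | positive screen) = 0.163489 / 0.327811 ≈ 0.499

With the extra evidence:
Enumerate both values of poppy-seed meal and weight by the priors:
  P(positive screen | actual drug use) = 0.72*0.712 + 0.83*0.288
        = 0.512640 + 0.239040 = 0.751680
Keeping only the poppy-seed meal-present terms gives 0.239040, so
  P(poppy-seed meal | positive screen, actual drug use) = 0.239040 / 0.751680 ≈ 0.318

Pr(poppy-seed meal | positive screen) ≈ 0.499; Pr(poppy-seed meal | positive screen, actual drug use) ≈ 0.318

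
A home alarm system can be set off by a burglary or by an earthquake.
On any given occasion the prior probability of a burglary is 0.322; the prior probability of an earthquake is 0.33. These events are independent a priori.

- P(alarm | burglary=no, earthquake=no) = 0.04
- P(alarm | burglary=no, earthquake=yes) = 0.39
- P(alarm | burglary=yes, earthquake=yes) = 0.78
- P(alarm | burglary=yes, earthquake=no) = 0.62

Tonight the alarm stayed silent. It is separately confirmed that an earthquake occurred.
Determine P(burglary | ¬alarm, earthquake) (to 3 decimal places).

P(burglary | ¬alarm, earthquake) ≈ 0.146

Weight on burglary=true, given the evidence: 0.22×0.322 = 0.070840
Normalizer over all consistent configurations: 0.61×0.678 + 0.22×0.322 = 0.484420
P(burglary | ¬alarm, earthquake) = 0.070840/0.484420 ≈ 0.146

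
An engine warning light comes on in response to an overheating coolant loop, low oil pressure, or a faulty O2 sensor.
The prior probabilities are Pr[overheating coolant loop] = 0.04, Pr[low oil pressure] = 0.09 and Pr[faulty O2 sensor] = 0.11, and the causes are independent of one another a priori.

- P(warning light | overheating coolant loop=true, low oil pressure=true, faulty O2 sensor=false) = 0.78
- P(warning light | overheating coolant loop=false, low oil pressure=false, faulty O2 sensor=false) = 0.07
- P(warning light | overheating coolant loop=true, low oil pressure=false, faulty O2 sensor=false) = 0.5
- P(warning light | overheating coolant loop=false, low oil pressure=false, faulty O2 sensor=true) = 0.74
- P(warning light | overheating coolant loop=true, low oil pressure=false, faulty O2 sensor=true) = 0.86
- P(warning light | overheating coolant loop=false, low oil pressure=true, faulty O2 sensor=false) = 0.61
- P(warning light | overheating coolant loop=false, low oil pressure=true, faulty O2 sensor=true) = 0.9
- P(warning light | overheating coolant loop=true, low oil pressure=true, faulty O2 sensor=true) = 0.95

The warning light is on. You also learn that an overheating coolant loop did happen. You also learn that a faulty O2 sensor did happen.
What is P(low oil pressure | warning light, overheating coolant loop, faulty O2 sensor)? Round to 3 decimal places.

P(low oil pressure | warning light, overheating coolant loop, faulty O2 sensor) ≈ 0.098

P(warning light | overheating coolant loop, faulty O2 sensor) = 0.86·0.91 + 0.95·0.09 = 0.782600 + 0.085500 = 0.868100
The low oil pressure-present share is 0.95·0.09 = 0.085500.
So P(low oil pressure | warning light, overheating coolant loop, faulty O2 sensor) = 0.085500/0.868100 ≈ 0.098.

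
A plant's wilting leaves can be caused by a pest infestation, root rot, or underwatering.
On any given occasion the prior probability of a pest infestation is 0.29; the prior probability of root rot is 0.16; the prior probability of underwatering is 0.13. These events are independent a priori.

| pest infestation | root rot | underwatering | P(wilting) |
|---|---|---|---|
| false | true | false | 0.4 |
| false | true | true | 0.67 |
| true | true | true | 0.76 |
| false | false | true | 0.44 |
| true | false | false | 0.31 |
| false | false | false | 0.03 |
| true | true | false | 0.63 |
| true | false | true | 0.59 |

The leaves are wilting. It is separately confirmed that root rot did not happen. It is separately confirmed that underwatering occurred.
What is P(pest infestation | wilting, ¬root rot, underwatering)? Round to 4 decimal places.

P(pest infestation | wilting, ¬root rot, underwatering) ≈ 0.3539

Sum P(wilting|·) weighted by the priors over both values of pest infestation:
  P(wilting | ¬root rot, underwatering) = 0.44·0.71 + 0.59·0.29
        = 0.312400 + 0.171100 = 0.483500
The terms with pest infestation present sum to 0.171100, so
  P(pest infestation | wilting, ¬root rot, underwatering) = 0.171100 / 0.483500 ≈ 0.3539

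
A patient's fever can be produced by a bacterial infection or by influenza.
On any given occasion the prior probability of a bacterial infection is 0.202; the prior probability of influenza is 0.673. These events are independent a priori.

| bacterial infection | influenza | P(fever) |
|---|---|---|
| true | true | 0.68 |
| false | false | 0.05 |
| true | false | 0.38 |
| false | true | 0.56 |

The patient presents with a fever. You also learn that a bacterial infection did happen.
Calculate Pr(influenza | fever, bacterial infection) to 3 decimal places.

Pr(influenza | fever, bacterial infection) ≈ 0.786

Weight on influenza=true, given the evidence: 0.68*0.673 = 0.457640
Denominator P(fever | bacterial infection): 0.38*0.327 + 0.68*0.673 = 0.581900
P(influenza | fever, bacterial infection) = 0.457640/0.581900 ≈ 0.786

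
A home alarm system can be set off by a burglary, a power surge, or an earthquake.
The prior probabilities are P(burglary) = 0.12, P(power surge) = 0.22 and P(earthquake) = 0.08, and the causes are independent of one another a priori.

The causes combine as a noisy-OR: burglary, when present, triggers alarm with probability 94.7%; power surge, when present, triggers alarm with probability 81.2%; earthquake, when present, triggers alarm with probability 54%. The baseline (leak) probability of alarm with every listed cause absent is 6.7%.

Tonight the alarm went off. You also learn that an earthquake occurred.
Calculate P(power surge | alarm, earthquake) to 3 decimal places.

Under noisy-OR, P(alarm | causes) = 1 − (1−0.067)·∏(1−qᵢ) over the active causes.
P(alarm | earthquake) = 0.57082×0.88×0.78 + 0.919314×0.88×0.22 + 0.977253×0.12×0.78 + 0.995724×0.12×0.22 = 0.391811 + 0.177979 + 0.091471 + 0.026287 = 0.687548
Restricting to configurations with power surge present: 0.177979 + 0.026287 = 0.204266.
P(power surge | alarm, earthquake) = 0.204266 / 0.687548 ≈ 0.297

P(power surge | alarm, earthquake) ≈ 0.297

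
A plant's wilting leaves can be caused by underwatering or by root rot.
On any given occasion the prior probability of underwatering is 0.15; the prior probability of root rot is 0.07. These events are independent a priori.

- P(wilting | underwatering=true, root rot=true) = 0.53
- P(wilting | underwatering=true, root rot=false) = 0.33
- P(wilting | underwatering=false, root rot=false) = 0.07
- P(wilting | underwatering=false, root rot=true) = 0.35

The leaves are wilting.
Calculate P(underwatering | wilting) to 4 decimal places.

P(underwatering | wilting) ≈ 0.4039

P(wilting) = 0.07·0.85·0.93 + 0.35·0.85·0.07 + 0.33·0.15·0.93 + 0.53·0.15·0.07 = 0.055335 + 0.020825 + 0.046035 + 0.005565 = 0.127760
Of this, 0.051600 comes from 0.046035 + 0.005565 (the underwatering=true cases).
So P(underwatering | wilting) = 0.051600/0.127760 ≈ 0.4039.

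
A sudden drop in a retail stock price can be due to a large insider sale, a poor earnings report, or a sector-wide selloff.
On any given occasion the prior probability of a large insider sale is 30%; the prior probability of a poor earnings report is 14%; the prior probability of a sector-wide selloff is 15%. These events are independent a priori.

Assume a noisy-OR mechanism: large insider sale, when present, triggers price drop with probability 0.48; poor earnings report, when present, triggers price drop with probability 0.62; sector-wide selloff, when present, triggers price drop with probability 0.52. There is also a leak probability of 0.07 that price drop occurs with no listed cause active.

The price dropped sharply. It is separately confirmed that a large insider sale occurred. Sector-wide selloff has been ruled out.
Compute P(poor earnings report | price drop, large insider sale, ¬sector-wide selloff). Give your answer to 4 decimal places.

Under noisy-OR, P(price drop | causes) = 1 − (1−0.07)·∏(1−qᵢ) over the active causes.
Numerator (weight on configurations with poor earnings report): 0.816232*0.14 = 0.114272
The normalizing constant is 0.5164*0.86 + 0.816232*0.14 = 0.558376
Posterior = 0.114272 / 0.558376 ≈ 0.2047

P(poor earnings report | price drop, large insider sale, ¬sector-wide selloff) ≈ 0.2047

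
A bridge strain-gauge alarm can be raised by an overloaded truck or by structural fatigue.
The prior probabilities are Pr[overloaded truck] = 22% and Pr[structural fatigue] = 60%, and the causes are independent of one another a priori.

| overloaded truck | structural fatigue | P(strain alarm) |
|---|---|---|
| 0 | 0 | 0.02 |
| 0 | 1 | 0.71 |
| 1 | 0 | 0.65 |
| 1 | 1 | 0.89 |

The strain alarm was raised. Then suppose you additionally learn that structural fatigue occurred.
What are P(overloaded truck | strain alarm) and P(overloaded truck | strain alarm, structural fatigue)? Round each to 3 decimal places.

P(overloaded truck | strain alarm) ≈ 0.340; P(overloaded truck | strain alarm, structural fatigue) ≈ 0.261

P(strain alarm) = 0.02*0.78*0.4 + 0.71*0.78*0.6 + 0.65*0.22*0.4 + 0.89*0.22*0.6 = 0.006240 + 0.332280 + 0.057200 + 0.117480 = 0.513200
Of this, 0.174680 comes from 0.057200 + 0.117480 (the overloaded truck=true cases).
P(overloaded truck | strain alarm) = 0.174680 / 0.513200 ≈ 0.340

With the extra evidence:
Enumerate both values of overloaded truck and weight by the priors:
  P(strain alarm | structural fatigue) = 0.71·0.78 + 0.89·0.22
        = 0.553800 + 0.195800 = 0.749600
Configurations with overloaded truck contribute 0.195800, so
  P(overloaded truck | strain alarm, structural fatigue) = 0.195800 / 0.749600 ≈ 0.261
Conditioning on structural fatigue lowers the posterior on overloaded truck: the classic explaining-away effect in a common-effect structure.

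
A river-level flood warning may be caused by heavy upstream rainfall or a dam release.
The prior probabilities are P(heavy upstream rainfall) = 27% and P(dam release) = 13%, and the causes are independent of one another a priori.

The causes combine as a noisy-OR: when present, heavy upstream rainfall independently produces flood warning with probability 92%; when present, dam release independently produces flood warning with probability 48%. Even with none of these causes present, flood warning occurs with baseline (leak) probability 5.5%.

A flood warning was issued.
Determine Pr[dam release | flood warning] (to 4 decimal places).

Pr[dam release | flood warning] ≈ 0.2454

Under noisy-OR, P(flood warning | causes) = 1 − (1−0.055)·∏(1−qᵢ) over the active causes.
Numerator (weight on configurations with dam release): 0.048266 + 0.033720 = 0.081986
The normalizing constant is 0.055·0.73·0.87 + 0.5086·0.73·0.13 + 0.9244·0.27·0.87 + 0.960688·0.27·0.13 = 0.334058
P(dam release | flood warning) = 0.081986/0.334058 ≈ 0.2454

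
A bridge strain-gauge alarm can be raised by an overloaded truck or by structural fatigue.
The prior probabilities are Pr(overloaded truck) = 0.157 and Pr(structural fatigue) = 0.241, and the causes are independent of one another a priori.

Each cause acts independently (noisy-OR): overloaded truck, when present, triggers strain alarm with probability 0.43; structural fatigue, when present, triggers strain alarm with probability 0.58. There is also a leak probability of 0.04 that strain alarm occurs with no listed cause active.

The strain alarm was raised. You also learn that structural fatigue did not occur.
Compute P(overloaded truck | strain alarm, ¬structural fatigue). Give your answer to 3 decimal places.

P(overloaded truck | strain alarm, ¬structural fatigue) ≈ 0.678

Under noisy-OR, P(strain alarm | causes) = 1 − (1−0.04)·∏(1−qᵢ) over the active causes.
Numerator (weight on configurations with overloaded truck): 0.4528·0.157 = 0.071090
Normalizer over all consistent configurations: 0.04·0.843 + 0.4528·0.157 = 0.104810
Posterior = 0.071090 / 0.104810 ≈ 0.678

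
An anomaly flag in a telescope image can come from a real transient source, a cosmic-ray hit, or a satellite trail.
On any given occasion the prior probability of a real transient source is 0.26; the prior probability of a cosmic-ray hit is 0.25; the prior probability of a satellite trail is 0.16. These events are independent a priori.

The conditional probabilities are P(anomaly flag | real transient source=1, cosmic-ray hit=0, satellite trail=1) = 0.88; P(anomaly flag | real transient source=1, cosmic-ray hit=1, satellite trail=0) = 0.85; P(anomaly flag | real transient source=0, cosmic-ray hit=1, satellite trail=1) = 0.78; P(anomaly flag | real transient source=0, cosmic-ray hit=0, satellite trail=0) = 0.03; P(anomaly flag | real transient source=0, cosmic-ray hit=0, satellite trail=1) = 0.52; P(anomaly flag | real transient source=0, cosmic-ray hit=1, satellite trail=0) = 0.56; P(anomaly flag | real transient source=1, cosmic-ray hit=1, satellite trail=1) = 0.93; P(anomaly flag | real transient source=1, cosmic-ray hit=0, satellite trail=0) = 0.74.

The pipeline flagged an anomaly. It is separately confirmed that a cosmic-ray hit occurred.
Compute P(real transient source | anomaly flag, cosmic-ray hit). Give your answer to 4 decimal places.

P(real transient source | anomaly flag, cosmic-ray hit) ≈ 0.3374

Numerator (weight on configurations with real transient source): 0.185640 + 0.038688 = 0.224328
The normalizing constant is 0.56*0.74*0.84 + 0.78*0.74*0.16 + 0.85*0.26*0.84 + 0.93*0.26*0.16 = 0.664776
P(real transient source | anomaly flag, cosmic-ray hit) = 0.224328/0.664776 ≈ 0.3374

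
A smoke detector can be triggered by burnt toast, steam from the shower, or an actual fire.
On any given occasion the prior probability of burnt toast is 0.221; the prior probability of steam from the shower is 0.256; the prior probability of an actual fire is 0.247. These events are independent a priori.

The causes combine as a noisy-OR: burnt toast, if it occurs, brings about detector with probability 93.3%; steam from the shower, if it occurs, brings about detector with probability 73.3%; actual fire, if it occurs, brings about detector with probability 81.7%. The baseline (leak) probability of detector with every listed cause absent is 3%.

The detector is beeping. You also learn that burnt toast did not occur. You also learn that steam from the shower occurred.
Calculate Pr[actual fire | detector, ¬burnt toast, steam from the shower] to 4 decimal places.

Pr[actual fire | detector, ¬burnt toast, steam from the shower] ≈ 0.2966

Under noisy-OR, P(detector | causes) = 1 − (1−0.03)·∏(1−qᵢ) over the active causes.
P(detector | ¬burnt toast, steam from the shower) = 0.74101·0.753 + 0.952605·0.247 = 0.557981 + 0.235293 = 0.793274
Restricting to configurations with actual fire present: 0.952605·0.247 = 0.235293.
Hence the posterior is 0.235293/0.793274 ≈ 0.2966.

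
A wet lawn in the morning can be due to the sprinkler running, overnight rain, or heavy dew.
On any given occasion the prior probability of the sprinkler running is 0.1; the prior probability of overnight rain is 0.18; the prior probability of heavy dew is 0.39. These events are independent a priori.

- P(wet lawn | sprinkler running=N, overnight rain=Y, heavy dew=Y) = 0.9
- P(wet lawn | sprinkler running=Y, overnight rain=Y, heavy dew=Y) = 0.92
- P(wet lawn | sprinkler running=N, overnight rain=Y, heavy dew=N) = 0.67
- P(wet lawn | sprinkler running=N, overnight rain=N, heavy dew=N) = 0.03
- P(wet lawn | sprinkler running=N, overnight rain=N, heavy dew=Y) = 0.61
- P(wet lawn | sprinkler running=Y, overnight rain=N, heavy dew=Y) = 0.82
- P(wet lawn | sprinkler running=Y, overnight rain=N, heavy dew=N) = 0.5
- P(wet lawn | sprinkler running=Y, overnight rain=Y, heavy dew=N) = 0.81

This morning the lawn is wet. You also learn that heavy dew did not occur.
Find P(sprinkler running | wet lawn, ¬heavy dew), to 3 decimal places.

P(sprinkler running | wet lawn, ¬heavy dew) ≈ 0.298

P(wet lawn | ¬heavy dew) = 0.03×0.9×0.82 + 0.67×0.9×0.18 + 0.5×0.1×0.82 + 0.81×0.1×0.18 = 0.022140 + 0.108540 + 0.041000 + 0.014580 = 0.186260
Restricting to configurations with sprinkler running present: 0.041000 + 0.014580 = 0.055580.
P(sprinkler running | wet lawn, ¬heavy dew) = 0.055580 / 0.186260 ≈ 0.298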